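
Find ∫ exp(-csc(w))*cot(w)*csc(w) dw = exp(-csc(w)) + C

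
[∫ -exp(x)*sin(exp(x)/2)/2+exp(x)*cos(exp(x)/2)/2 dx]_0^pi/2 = sqrt(2)*(-sin((2 + pi)/4) + sin((pi + 2*exp(pi/2))/4))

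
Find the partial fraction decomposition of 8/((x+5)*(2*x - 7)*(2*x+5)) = -4/(15*(2*x + 5)) + 4/(51*(2*x - 7)) + 8/(85*(x + 5))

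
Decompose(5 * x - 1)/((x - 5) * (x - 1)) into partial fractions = -1/(x - 1) + 6/(x - 5)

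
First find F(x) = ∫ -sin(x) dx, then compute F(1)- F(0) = -1 + cos(1)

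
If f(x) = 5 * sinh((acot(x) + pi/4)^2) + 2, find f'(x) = -5*(4*acot(x) + pi)*cosh(acot(x)^2 + pi*acot(x)/2 + pi^2/16)/(2*x^2 + 2)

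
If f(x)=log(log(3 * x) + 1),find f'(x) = 1/(x*log(x) + x + x*log(3))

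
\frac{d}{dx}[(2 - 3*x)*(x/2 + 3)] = -3*x - 8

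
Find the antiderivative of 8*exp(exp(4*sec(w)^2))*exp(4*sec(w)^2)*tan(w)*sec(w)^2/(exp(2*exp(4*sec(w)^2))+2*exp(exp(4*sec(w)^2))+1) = exp(exp(4*sec(w)^2))/(exp(exp(4*sec(w)^2)) + 1) + C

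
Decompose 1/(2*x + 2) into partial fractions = 1/(2*(x + 1))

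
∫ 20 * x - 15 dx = 10*x^2 - 15*x + C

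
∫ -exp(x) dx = -exp(x) + C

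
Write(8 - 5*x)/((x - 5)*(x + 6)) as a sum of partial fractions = -38/(11*(x + 6)) - 17/(11*(x - 5))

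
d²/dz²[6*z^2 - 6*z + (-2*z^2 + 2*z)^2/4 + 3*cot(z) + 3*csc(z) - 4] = 12*z^2 - 12*z + 14 - 3/sin(z) + 6*cos(z)/sin(z)^3 + 6/sin(z)^3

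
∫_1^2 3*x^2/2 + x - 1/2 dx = 9/2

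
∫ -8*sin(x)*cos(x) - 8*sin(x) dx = 4*(cos(x) + 1)^2 + C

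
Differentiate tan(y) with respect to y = cos(y)^(-2)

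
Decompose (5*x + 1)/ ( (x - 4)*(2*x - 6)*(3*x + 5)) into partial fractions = -33/(238*(3*x + 5)) - 4/(7*(x - 3)) + 21/(34*(x - 4))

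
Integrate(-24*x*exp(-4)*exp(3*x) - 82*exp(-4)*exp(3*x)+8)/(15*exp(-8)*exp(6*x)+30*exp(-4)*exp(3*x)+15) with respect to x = 2*(4*x + 15)/(15*(exp(3*x - 4) + 1)) + C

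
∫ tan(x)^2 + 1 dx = tan(x) + C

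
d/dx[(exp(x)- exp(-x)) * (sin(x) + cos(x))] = 2*(exp(2*x)*cos(x) + sin(x))*exp(-x)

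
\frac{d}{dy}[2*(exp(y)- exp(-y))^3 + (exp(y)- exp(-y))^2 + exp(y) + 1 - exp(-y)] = (6*exp(6*y) + 2*exp(5*y) - 5*exp(4*y) - 5*exp(2*y) - 2*exp(y) + 6)*exp(-3*y)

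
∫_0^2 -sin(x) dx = -1 + cos(2)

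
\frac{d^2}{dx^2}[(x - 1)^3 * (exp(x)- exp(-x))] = (x^3*exp(2*x) - x^3 + 3*x^2*exp(2*x) + 9*x^2 - 3*x*exp(2*x) - 21*x - exp(2*x) + 13)*exp(-x)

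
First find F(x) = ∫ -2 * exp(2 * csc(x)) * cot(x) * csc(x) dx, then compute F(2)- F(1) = -exp(2*csc(1)) + exp(2*csc(2))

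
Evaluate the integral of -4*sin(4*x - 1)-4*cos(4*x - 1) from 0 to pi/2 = 0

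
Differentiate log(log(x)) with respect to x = 1/(x*log(x))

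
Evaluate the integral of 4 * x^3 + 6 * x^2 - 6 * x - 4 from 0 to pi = -4 + (-1 + pi)^2*(2 + pi)^2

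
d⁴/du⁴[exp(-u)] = exp(-u)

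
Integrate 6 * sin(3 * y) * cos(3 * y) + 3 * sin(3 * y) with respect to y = sin(3*y)^2 - cos(3*y) + C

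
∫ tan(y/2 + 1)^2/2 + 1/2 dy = tan(y/2 + 1) + C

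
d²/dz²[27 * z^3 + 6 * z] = 162*z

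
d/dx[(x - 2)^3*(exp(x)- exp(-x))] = (x^3*exp(2*x) + x^3 - 3*x^2*exp(2*x) - 9*x^2 + 24*x + 4*exp(2*x) - 20)*exp(-x)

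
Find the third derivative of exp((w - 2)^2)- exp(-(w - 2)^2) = (8*w^3*exp(2*w^2 - 8*w + 8) + 8*w^3 - 48*w^2*exp(2*w^2 - 8*w + 8) - 48*w^2 + 108*w*exp(2*w^2 - 8*w + 8) + 84*w - 88*exp(2*w^2 - 8*w + 8) - 40)*exp(-w^2 + 4*w - 4)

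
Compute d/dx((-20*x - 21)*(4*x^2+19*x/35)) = -240*x^2 - 1328*x/7 - 57/5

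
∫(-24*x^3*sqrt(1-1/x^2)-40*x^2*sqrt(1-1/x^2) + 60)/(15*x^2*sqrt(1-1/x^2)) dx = -4*x^2/5 - 8*x/3 - 4*acsc(x) + C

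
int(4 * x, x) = 2*x^2 + C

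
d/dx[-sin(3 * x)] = -3*cos(3*x)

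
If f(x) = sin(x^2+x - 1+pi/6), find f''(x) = -4*x^2*sin(x^2 + x - 1 + pi/6) - 4*x*sin(x^2 + x - 1 + pi/6) - sin(x^2 + x - 1 + pi/6) + 2*cos(x^2 + x - 1 + pi/6)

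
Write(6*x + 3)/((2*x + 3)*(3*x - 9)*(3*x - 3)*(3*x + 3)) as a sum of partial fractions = 16/(405*(2*x + 3)) - 1/(72*(x + 1)) - 1/(60*(x - 1)) + 7/(648*(x - 3))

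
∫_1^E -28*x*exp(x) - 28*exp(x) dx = -28*exp(1 + E) + 28*E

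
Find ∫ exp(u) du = exp(u) + C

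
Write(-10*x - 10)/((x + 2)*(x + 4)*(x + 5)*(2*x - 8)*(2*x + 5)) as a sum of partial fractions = 8/(13*(2*x + 5)) + 4/(27*(x + 5)) - 5/(16*(x + 4)) - 5/(36*(x + 2)) - 25/(5616*(x - 4))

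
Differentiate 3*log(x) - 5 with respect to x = 3/x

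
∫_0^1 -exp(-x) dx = -1 + exp(-1)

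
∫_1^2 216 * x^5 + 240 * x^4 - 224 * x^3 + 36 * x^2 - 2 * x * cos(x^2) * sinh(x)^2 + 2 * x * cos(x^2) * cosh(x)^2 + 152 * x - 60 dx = -sin(1) + sin(4) + 3168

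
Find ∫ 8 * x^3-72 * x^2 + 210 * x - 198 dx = 2*x^4 - 24*x^3 + 105*x^2 - 198*x + C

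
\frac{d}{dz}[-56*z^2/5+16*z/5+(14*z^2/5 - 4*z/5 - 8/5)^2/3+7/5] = 784*z^3/75 - 112*z^2/25 - 2096*z/75 + 304/75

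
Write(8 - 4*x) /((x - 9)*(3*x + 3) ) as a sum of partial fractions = -2/(5*(x + 1)) - 14/(15*(x - 9))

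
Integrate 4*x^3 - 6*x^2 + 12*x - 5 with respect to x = x^4 - 2*x^3 + 6*x^2 - 5*x + C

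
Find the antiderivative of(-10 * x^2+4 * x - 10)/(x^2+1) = -10*x + 2*log(x^2 + 1) + C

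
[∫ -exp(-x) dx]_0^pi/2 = -1 + exp(-pi/2)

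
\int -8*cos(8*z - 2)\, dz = -sin(8*z - 2) + C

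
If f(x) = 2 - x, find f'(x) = -1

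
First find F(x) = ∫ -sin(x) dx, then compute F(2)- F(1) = -cos(1) + cos(2)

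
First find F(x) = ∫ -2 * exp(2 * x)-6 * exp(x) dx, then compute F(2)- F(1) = -(2 + exp(2))^2 - 2*exp(2) + 2*E + (2 + E)^2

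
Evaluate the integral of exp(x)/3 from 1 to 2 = -E/3 + exp(2)/3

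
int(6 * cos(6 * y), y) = sin(6*y) + C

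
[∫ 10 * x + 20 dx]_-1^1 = 40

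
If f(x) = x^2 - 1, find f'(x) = 2*x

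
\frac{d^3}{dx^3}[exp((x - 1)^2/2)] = x^3*exp(x^2/2 - x + 1/2) - 3*x^2*exp(x^2/2 - x + 1/2) + 6*x*exp(x^2/2 - x + 1/2) - 4*exp(x^2/2 - x + 1/2)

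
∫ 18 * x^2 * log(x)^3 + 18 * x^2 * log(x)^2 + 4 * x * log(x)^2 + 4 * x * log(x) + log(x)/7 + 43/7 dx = x*(42*x^2*log(x)^3 + 14*x*log(x)^2 + log(x) + 42)/7 + C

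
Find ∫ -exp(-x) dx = exp(-x) + C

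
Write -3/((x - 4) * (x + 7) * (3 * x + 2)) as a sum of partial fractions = 27/(266*(3*x + 2)) - 3/(209*(x + 7)) - 3/(154*(x - 4))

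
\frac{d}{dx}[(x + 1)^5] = 5*x^4 + 20*x^3 + 30*x^2 + 20*x + 5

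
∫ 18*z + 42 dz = 9*z^2 + 42*z + C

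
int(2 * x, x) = x^2 + C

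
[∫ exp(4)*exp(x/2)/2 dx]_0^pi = -exp(4) + exp(pi/2 + 4)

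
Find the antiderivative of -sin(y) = cos(y) + C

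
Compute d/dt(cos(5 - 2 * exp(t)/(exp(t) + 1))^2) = 2*exp(t)*sin(2*(3*exp(t) + 5)/(exp(t) + 1))/(exp(2*t) + 2*exp(t) + 1)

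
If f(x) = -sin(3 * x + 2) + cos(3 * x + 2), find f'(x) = -3*sqrt(2)*sin(3*x + pi/4 + 2)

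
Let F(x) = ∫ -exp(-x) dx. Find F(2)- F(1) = -exp(-1) + exp(-2)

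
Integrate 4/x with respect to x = 4*log(x) + C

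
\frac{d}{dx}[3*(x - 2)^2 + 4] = 6*x - 12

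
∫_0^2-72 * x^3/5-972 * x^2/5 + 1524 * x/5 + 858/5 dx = 1884/5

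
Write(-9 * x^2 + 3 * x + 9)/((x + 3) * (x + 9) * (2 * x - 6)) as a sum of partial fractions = -83/(16*(x + 9)) + 9/(8*(x + 3)) - 7/(16*(x - 3))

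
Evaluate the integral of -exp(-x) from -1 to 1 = -E + exp(-1)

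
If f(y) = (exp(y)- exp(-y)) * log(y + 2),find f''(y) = (y^2*exp(2*y)*log(y + 2) - y^2*log(y + 2) + 4*y*exp(2*y)*log(y + 2) + 2*y*exp(2*y) - 4*y*log(y + 2) + 2*y + 4*exp(2*y)*log(y + 2) + 3*exp(2*y) - 4*log(y + 2) + 5)/(y^2*exp(y) + 4*y*exp(y) + 4*exp(y))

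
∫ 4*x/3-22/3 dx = 2*x^2/3 - 22*x/3 + C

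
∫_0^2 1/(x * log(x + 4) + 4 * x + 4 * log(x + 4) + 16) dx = -log(log(4) + 4) + log(log(6) + 4)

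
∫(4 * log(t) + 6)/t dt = 2*(log(t) + 3)*log(t) + C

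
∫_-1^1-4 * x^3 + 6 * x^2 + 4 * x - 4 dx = -4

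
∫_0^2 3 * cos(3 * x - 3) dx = 2*sin(3)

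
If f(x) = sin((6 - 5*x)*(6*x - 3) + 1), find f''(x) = 3600*x^2*sin(30*x^2 - 51*x + 17) - 6120*x*sin(30*x^2 - 51*x + 17) + 2601*sin(30*x^2 - 51*x + 17) - 60*cos(30*x^2 - 51*x + 17)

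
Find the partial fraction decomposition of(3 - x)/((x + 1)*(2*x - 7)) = -1/(9*(2*x - 7)) - 4/(9*(x + 1))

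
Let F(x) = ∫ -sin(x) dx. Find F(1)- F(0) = -1 + cos(1)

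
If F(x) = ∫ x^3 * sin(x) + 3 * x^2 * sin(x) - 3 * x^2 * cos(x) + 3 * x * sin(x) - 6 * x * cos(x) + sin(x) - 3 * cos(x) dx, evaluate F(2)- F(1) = 8*cos(1) - 27*cos(2)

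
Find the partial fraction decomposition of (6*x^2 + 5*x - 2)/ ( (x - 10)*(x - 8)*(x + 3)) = 37/(143*(x + 3)) - 211/(11*(x - 8)) + 324/(13*(x - 10))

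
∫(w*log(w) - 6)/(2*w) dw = (w - 6)*(log(w) - 1)/2 + C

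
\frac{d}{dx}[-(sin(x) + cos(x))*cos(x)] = -sqrt(2)*cos(2*x + pi/4)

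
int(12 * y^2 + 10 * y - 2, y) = 4*y^3 + 5*y^2 - 2*y + C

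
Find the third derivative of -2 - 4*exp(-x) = 4*exp(-x)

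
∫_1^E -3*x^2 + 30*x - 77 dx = -62 - 2*E + (5 - E)^3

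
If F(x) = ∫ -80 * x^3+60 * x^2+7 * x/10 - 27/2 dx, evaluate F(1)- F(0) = -263/20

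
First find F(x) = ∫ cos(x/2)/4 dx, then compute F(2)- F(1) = -sin(1/2)/2 + sin(1)/2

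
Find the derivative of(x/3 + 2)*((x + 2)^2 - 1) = x^2 + 20*x/3 + 9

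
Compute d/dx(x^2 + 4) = 2*x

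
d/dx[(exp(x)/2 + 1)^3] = 3*exp(3*x)/8 + 3*exp(2*x)/2 + 3*exp(x)/2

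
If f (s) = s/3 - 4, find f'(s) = 1/3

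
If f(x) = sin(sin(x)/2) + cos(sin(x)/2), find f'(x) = sqrt(2)*cos(x)*cos(sin(x)/2 + pi/4)/2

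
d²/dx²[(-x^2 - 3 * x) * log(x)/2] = (-2*x*log(x) - 3*x - 3)/(2*x)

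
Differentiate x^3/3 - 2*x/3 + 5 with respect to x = x^2 - 2/3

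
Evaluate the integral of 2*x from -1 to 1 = 0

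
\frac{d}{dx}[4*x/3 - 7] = 4/3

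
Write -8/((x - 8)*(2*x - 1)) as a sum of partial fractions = 16/(15*(2*x - 1)) - 8/(15*(x - 8))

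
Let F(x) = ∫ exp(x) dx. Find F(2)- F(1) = -E + exp(2)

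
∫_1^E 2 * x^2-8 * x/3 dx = 2/3 + 2*E*(-1 + (-1 + E)^2)/3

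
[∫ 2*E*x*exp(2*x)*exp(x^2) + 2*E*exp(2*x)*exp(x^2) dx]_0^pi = -E + exp((1 + pi)^2)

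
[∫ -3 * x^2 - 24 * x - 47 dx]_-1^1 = -96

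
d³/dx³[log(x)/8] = 1/(4*x^3)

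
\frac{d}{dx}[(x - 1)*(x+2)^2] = 3*x^2 + 6*x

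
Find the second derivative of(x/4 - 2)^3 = 3*x/32 - 3/4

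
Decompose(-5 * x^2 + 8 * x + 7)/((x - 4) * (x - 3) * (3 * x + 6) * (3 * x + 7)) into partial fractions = 175/(152*(3*x + 7)) - 29/(90*(x + 2)) + 7/(120*(x - 3)) - 41/(342*(x - 4))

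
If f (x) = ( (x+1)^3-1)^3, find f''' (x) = 504*x^6 + 3024*x^5 + 7560*x^4 + 9720*x^3 + 6480*x^2 + 1944*x + 162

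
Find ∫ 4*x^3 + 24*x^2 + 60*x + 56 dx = x^4 + 8*x^3 + 30*x^2 + 56*x + C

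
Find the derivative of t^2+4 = 2*t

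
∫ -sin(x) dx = cos(x) + C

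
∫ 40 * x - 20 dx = 20*x^2 - 20*x + C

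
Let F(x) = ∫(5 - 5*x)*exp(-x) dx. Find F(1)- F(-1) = 5*exp(-1) + 5*E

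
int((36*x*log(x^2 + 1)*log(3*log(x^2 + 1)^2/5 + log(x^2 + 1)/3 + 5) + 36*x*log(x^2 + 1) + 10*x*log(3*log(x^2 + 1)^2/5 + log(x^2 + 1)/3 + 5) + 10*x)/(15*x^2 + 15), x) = (9*log(x^2 + 1)^2 + 5*log(x^2 + 1) + 75)*log(3*log(x^2 + 1)^2/5 + log(x^2 + 1)/3 + 5)/15 + C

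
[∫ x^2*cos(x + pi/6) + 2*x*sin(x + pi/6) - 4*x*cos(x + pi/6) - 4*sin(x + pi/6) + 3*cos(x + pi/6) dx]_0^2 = -3/2 - sin(pi/6 + 2)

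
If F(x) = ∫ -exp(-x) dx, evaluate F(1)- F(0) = -1 + exp(-1)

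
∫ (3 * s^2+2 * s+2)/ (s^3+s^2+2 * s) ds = log(-s*(s^2 + s + 2)) + C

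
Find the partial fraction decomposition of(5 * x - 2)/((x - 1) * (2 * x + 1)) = 3/(2*x + 1) + 1/(x - 1)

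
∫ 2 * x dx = x^2 + C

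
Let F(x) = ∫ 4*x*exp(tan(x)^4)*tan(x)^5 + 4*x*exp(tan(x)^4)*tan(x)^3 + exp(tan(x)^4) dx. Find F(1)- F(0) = exp(tan(1)^4)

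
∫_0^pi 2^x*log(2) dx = -1 + 2^pi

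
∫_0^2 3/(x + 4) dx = -6*log(2) + 3*log(6)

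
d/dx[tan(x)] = cos(x)^(-2)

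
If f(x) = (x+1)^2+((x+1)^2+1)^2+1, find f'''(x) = 24*x + 24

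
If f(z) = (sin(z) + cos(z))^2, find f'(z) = 2*cos(2*z)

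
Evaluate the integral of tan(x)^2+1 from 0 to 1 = tan(1)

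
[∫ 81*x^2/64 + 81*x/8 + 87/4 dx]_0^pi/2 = -27 + 3*pi/4 + (3*pi/8 + 3)^3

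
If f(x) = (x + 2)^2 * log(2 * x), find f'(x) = (2*x^2*log(x) + x^2 + 2*x^2*log(2) + 4*x*log(x) + 4*x*log(2) + 4*x + 4)/x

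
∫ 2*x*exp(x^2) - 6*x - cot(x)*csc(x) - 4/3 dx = -3*x^2 - 4*x/3 + exp(x^2) + csc(x) + C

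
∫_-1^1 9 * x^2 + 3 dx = 12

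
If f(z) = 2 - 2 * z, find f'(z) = -2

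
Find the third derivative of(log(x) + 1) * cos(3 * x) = (27*x^3*log(x)*sin(3*x) + 27*x^3*sin(3*x) - 27*x^2*cos(3*x) + 9*x*sin(3*x) + 2*cos(3*x))/x^3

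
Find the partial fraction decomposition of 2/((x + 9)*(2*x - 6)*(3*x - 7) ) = -9/(68*(3*x - 7)) + 1/(408*(x + 9)) + 1/(24*(x - 3))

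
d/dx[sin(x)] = cos(x)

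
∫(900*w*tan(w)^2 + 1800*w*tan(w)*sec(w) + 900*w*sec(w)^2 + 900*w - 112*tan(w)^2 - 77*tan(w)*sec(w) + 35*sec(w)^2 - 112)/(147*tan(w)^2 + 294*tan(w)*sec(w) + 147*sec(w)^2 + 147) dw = 150*w^2/49 + 5*w/21 + acot(tan(w) + sec(w)) + C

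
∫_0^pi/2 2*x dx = pi^2/4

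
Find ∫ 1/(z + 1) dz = log(-2*z - 2) + C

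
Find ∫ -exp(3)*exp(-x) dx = exp(3 - x) + C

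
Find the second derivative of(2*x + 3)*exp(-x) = (2*x - 1)*exp(-x)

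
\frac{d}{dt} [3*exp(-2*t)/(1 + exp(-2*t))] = -6*exp(2*t)/(exp(4*t) + 2*exp(2*t) + 1)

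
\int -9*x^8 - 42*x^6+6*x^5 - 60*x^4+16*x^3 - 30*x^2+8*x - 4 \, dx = -x^9 - 6*x^7 + x^6 - 12*x^5 + 4*x^4 - 10*x^3 + 4*x^2 - 4*x + C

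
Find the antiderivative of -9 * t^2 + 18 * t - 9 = -3*t^3 + 9*t^2 - 9*t + C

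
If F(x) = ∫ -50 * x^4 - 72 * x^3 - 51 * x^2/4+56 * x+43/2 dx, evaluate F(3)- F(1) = -7407/2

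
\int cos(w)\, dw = sin(w) + C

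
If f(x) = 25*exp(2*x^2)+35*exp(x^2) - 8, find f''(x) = 400*x^2*exp(2*x^2) + 140*x^2*exp(x^2) + 100*exp(2*x^2) + 70*exp(x^2)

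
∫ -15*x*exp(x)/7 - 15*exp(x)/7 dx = -15*x*exp(x)/7 + C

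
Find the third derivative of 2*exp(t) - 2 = 2*exp(t)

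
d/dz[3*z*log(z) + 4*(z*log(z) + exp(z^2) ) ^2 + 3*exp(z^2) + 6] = 16*z^2*exp(z^2)*log(z) + 16*z*exp(2*z^2) + 6*z*exp(z^2) + 8*z*log(z)^2 + 8*z*log(z) + 8*exp(z^2)*log(z) + 8*exp(z^2) + 3*log(z) + 3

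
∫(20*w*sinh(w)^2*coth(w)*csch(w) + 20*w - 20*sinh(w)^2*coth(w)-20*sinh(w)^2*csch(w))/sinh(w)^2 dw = -20*w*(coth(w) + csch(w)) + C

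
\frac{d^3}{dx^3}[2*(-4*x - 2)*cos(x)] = -8*x*sin(x) - 4*sin(x) + 24*cos(x)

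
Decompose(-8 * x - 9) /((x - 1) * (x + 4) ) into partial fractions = -23/(5*(x + 4)) - 17/(5*(x - 1))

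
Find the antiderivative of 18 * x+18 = 9*x^2 + 18*x + C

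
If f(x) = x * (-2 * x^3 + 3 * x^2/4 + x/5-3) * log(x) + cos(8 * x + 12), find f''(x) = (-480*x^3*log(x) - 280*x^3 + 90*x^2*log(x) + 75*x^2 + 8*x*log(x) - 1280*x*cos(8*x + 12) + 12*x - 60)/(20*x)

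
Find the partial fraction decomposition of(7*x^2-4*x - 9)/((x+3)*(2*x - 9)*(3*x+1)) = 31/(116*(3*x + 1)) + 153/(145*(2*x - 9)) + 11/(20*(x + 3))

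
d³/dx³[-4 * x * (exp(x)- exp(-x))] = (-4*x*exp(2*x) - 4*x - 12*exp(2*x) + 12)*exp(-x)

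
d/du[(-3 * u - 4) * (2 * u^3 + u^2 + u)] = -24*u^3 - 33*u^2 - 14*u - 4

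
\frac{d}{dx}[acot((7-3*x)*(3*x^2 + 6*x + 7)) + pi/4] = (27*x^2 - 6*x - 21)/(81*x^6 - 54*x^5 - 369*x^4 - 756*x^3 + 735*x^2 + 2058*x + 2402)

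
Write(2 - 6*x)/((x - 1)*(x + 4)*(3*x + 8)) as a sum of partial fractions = -81/(22*(3*x + 8)) + 13/(10*(x + 4)) - 4/(55*(x - 1))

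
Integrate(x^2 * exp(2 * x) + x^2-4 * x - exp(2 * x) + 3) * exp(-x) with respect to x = 2*(x - 1)^2*sinh(x) + C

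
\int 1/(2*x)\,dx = log(x)/2 + C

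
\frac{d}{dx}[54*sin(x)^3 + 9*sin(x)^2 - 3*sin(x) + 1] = 3*(6*sin(x) - 54*cos(x)^2 + 53)*cos(x)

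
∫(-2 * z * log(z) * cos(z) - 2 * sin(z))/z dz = -2*log(z)*sin(z) + C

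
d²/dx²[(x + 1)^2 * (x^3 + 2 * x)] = 20*x^3 + 24*x^2 + 18*x + 8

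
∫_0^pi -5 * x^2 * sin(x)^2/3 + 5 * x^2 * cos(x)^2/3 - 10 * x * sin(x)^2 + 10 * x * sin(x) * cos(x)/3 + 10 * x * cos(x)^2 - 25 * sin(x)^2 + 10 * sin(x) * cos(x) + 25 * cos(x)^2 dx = 0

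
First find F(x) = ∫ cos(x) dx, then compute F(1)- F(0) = sin(1)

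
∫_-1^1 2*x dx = 0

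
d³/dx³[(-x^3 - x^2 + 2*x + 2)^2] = 120*x^3 + 120*x^2 - 72*x - 48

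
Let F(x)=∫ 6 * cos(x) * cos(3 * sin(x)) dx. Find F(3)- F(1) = -2*sin(3*sin(1)) + 2*sin(3*sin(3))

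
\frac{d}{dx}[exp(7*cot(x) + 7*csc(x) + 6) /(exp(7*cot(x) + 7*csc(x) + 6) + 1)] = -7*(cos(x) + 1)*exp(6)*exp(7/sin(x))*exp(7/tan(x))/((exp(6)*exp(7/sin(x))*exp(7/tan(x)) + 1)^2*sin(x)^2)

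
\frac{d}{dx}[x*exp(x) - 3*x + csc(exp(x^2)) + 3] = x*exp(x) - 2*x*exp(x^2)*cot(exp(x^2))*csc(exp(x^2)) + exp(x) - 3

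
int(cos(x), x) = sin(x) + C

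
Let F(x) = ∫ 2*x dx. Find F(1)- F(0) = 1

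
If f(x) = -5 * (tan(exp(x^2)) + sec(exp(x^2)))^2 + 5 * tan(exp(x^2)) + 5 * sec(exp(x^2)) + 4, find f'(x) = 10*x*(-2*sin(exp(x^2))^2/cos(exp(x^2)) + sin(exp(x^2)) - 4*sin(exp(x^2))/cos(exp(x^2)) + 1 - 2/cos(exp(x^2)))*exp(x^2)/cos(exp(x^2))^2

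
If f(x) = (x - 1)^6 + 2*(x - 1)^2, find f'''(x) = 120*x^3 - 360*x^2 + 360*x - 120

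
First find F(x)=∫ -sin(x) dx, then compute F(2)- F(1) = -cos(1) + cos(2)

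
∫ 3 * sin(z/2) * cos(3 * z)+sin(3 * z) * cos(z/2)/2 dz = sin(z/2)*sin(3*z) + C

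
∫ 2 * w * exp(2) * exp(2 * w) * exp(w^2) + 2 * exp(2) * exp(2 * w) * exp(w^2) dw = exp((w + 1)^2 + 1) + C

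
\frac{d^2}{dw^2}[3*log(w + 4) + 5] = -3/(w^2 + 8*w + 16)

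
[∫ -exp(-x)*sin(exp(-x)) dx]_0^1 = -cos(exp(-1)) + cos(1)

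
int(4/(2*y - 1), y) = 2*log(4*y - 2) + C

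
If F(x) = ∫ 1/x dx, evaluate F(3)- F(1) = -log(8) + log(24)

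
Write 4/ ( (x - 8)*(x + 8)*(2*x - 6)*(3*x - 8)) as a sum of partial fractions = 27/(256*(3*x - 8)) - 1/(2816*(x + 8)) - 2/(55*(x - 3)) + 1/(640*(x - 8))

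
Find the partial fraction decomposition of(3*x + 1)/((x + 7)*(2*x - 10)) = 5/(6*(x + 7)) + 2/(3*(x - 5))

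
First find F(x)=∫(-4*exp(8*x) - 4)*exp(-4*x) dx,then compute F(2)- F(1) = -exp(8) - exp(-4) + exp(-8) + exp(4)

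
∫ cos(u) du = sin(u) + C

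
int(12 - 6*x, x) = -3*x^2 + 12*x + C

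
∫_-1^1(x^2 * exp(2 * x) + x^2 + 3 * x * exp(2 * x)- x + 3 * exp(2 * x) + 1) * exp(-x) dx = -6*exp(-1) + 6*E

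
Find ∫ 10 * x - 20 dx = 5*x^2 - 20*x + C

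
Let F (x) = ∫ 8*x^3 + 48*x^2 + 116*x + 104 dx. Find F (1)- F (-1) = 240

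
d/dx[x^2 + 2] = 2*x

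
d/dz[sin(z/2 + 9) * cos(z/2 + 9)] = cos(z + 18)/2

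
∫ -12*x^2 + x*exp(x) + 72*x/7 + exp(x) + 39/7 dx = x*(-28*x^2 + 36*x + 7*exp(x) + 39)/7 + C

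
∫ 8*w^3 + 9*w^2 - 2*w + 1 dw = 2*w^4 + 3*w^3 - w^2 + w + C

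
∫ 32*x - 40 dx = 16*x^2 - 40*x + C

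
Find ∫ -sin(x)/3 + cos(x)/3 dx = sqrt(2)*sin(x + pi/4)/3 + C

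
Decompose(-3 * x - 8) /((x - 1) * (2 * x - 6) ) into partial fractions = 11/(4*(x - 1)) - 17/(4*(x - 3))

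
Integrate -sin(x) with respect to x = cos(x) + C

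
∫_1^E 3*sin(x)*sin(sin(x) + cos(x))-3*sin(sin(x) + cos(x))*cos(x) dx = -3*cos(cos(1) + sin(1)) + 3*cos(cos(E) + sin(E))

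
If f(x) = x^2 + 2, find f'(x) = 2*x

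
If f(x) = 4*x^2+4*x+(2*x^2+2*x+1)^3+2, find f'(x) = 48*x^5 + 120*x^4 + 144*x^3 + 96*x^2 + 44*x + 10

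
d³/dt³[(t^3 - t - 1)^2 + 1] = 120*t^3 - 48*t - 12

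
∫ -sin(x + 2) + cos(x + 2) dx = sqrt(2)*sin(x + pi/4 + 2) + C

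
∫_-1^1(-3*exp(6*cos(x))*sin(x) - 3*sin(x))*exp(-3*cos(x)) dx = 0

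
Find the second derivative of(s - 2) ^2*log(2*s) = (2*s^2*log(s) + 2*s^2*log(2) + 3*s^2 - 4*s - 4)/s^2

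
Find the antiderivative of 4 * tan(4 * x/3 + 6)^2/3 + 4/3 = tan(4*x/3 + 6) + C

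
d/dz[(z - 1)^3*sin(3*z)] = 3*(z - 1)^2*(z*cos(3*z) - sqrt(2)*cos(3*z + pi/4))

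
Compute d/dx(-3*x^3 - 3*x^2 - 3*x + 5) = -9*x^2 - 6*x - 3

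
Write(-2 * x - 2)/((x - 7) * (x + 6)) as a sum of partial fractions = -10/(13*(x + 6)) - 16/(13*(x - 7))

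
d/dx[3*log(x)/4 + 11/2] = 3/(4*x)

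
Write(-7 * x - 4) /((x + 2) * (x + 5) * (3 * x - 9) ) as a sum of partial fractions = 31/(72*(x + 5)) - 2/(9*(x + 2)) - 5/(24*(x - 3))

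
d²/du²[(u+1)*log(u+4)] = (u + 7)/(u^2 + 8*u + 16)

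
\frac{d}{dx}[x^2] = 2*x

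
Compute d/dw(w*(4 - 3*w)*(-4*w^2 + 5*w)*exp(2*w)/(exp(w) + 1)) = (12*w^4*exp(3*w) + 24*w^4*exp(2*w) + 17*w^3*exp(3*w) - 14*w^3*exp(2*w) - 73*w^2*exp(3*w) - 53*w^2*exp(2*w) + 40*w*exp(3*w) + 40*w*exp(2*w))/(exp(2*w) + 2*exp(w) + 1)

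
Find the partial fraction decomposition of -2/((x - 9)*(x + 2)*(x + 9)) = -1/(63*(x + 9)) + 2/(77*(x + 2)) - 1/(99*(x - 9))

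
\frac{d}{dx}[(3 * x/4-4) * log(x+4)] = (3*x*log(x + 4) + 3*x + 12*log(x + 4) - 16)/(4*x + 16)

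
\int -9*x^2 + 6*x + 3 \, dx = -3*x^3 + 3*x^2 + 3*x + C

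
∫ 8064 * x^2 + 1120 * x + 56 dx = 2688*x^3 + 560*x^2 + 56*x + C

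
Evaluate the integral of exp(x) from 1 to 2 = -E + exp(2)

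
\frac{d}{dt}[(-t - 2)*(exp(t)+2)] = -t*exp(t) - 3*exp(t) - 2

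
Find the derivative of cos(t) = -sin(t)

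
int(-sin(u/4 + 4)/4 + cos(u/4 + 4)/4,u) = sqrt(2)*sin(u/4 + pi/4 + 4) + C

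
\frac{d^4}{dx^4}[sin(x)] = sin(x)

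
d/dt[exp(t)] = exp(t)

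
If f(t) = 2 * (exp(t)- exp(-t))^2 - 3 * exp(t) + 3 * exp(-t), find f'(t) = (4*exp(4*t) - 3*exp(3*t) - 3*exp(t) - 4)*exp(-2*t)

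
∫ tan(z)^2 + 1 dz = tan(z) + C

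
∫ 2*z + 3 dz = z^2 + 3*z + C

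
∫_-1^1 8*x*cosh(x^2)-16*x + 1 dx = 2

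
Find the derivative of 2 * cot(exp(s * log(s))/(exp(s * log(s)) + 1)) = -2*(log(s) + 1)*exp(s*log(s))/((exp(2*s*log(s)) + 2*exp(s*log(s)) + 1)*sin(exp(s*log(s))/(exp(s*log(s)) + 1))^2)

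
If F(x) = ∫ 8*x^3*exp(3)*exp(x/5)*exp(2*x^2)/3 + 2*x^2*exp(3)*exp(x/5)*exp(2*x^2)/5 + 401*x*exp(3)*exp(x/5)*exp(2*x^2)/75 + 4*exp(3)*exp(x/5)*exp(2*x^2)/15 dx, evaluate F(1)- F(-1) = -8*exp(24/5)/5 + 26*exp(26/5)/15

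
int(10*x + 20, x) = 5*x^2 + 20*x + C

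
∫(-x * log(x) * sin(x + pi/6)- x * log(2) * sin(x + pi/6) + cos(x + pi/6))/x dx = log(2*x)*cos(x + pi/6) + C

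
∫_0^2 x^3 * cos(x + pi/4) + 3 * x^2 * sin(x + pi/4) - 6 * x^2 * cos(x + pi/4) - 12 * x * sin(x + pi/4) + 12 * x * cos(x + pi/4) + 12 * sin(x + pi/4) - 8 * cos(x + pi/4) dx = 4*sqrt(2)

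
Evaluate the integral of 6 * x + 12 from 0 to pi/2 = -12 + 3*(pi/2 + 2)^2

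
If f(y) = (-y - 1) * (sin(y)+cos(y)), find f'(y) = y*sin(y) - y*cos(y) - 2*cos(y)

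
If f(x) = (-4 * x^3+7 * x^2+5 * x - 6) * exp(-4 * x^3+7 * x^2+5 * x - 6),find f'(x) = (48*x^5 - 140*x^4 + 18*x^3 + 165*x^2 - 45*x - 25)*exp(-4*x^3 + 7*x^2 + 5*x - 6)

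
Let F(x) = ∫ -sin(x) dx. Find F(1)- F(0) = -1 + cos(1)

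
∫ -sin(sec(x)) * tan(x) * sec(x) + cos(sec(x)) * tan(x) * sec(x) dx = sqrt(2)*sin(pi/4 + 1/cos(x)) + C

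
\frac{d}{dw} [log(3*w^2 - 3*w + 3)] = (2*w - 1)/(w^2 - w + 1)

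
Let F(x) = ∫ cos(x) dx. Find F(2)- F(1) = -sin(1) + sin(2)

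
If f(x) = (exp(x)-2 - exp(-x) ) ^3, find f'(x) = (3*exp(6*x) - 12*exp(5*x) + 9*exp(4*x) + 9*exp(2*x) + 12*exp(x) + 3)*exp(-3*x)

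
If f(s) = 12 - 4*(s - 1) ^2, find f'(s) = 8 - 8*s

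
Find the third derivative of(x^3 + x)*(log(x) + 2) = (6*x^2*log(x) + 23*x^2 - 1)/x^2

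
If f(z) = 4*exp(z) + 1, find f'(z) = 4*exp(z)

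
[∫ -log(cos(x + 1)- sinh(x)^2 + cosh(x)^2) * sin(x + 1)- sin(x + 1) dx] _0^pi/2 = -(cos(1) + 1)*log(cos(1) + 1) + (1 - sin(1))*log(1 - sin(1))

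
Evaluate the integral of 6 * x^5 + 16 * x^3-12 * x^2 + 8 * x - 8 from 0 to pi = -4 + (-2 + 2*pi + pi^3)^2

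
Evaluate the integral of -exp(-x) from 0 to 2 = -1 + exp(-2)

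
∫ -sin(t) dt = cos(t) + C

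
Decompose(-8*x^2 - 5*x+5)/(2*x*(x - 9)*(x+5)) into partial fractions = -17/(14*(x + 5)) - 172/(63*(x - 9)) - 1/(18*x)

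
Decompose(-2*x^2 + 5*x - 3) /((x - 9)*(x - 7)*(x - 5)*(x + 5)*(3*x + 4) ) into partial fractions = 1071/(161975*(3*x + 4)) - 13/(3080*(x + 5)) - 7/(380*(x - 5)) + 11/(200*(x - 7)) - 15/(434*(x - 9))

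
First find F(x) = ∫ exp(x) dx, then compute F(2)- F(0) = -1 + exp(2)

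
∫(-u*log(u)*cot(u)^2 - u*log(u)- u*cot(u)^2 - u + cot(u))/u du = (log(u) + 1)*cot(u) + C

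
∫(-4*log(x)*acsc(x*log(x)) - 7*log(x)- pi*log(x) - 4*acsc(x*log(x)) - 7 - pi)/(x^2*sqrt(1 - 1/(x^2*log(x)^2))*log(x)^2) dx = (4*acsc(x*log(x)) + pi)^2/8 + 7*acsc(x*log(x)) + C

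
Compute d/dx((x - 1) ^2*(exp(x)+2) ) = x^2*exp(x) + 4*x - exp(x) - 4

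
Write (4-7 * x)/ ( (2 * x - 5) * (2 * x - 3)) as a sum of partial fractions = 13/(4*(2*x - 3)) - 27/(4*(2*x - 5))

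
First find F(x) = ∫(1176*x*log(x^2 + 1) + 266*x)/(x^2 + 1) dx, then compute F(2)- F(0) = -35*log(5) - 24 + 6*(2 + 7*log(5))^2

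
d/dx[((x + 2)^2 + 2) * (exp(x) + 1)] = x^2*exp(x) + 6*x*exp(x) + 2*x + 10*exp(x) + 4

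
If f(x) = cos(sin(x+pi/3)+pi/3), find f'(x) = -sin(sin(x + pi/3) + pi/3)*cos(x + pi/3)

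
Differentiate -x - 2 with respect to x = -1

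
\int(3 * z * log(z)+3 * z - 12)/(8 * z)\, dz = 3*(z - 4)*log(z)/8 + C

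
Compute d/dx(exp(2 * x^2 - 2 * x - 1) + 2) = (4*x - 2)*exp(2*x^2 - 2*x - 1)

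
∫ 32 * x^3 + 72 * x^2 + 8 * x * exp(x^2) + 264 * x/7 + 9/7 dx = 8*x^4 + 24*x^3 + 132*x^2/7 + 9*x/7 + 4*exp(x^2) + C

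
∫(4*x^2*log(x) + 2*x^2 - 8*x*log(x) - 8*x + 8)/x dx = 2*(x - 2)^2*log(x) + C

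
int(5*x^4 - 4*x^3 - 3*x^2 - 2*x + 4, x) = x^5 - x^4 - x^3 - x^2 + 4*x + C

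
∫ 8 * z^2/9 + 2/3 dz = 8*z^3/27 + 2*z/3 + C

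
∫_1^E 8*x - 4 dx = -1 + (1 - 2*E)^2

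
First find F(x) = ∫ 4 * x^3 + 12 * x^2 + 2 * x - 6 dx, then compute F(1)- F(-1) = -4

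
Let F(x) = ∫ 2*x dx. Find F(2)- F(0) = 4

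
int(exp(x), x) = exp(x) + C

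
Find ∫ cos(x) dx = sin(x) + C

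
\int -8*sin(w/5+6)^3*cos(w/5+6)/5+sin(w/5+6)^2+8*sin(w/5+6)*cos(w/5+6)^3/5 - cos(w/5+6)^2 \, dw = 4*sin(w/5 + 6)^2*cos(w/5 + 6)^2 - 5*sin(2*w/5 + 12)/2 + C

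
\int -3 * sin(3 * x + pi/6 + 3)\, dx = cos(3*x + pi/6 + 3) + C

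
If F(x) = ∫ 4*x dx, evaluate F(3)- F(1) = 16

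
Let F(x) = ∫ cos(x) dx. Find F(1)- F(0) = sin(1)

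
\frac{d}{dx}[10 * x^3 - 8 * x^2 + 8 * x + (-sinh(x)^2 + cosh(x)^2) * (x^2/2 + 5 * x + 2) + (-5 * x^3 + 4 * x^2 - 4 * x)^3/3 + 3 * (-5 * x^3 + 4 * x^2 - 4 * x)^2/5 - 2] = -375*x^8 + 800*x^7 - 1260*x^6 + 1178*x^5 - 840*x^4 + 1952*x^3/5 - 458*x^2/5 + 21*x/5 + 13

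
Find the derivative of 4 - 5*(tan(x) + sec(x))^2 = -10*(sin(x) + 1)^2/cos(x)^3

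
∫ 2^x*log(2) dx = 2^x + C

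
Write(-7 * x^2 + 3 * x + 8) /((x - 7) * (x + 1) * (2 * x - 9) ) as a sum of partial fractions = 481/(55*(2*x - 9)) - 1/(44*(x + 1)) - 157/(20*(x - 7))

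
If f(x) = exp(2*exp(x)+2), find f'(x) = 2*exp(x + 2*exp(x) + 2)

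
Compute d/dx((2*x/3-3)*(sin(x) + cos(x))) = 2*sqrt(2)*x*cos(x + pi/4)/3 + 11*sin(x)/3 - 7*cos(x)/3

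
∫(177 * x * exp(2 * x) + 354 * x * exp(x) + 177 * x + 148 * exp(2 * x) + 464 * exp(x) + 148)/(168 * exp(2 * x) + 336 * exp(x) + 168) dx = ((exp(x) + 1)*(177*x^2 + 296*x - 1680)/336 + exp(x))/(exp(x) + 1) + C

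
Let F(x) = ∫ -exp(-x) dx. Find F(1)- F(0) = -1 + exp(-1)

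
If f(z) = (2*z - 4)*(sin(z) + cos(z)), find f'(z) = -2*z*sin(z) + 2*z*cos(z) + 6*sin(z) - 2*cos(z)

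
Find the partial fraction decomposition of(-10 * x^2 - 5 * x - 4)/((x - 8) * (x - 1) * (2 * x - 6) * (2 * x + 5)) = 72/(539*(2*x + 5)) - 19/(196*(x - 1)) + 109/(220*(x - 3)) - 114/(245*(x - 8))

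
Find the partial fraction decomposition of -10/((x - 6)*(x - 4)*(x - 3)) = -10/(3*(x - 3)) + 5/(x - 4) - 5/(3*(x - 6))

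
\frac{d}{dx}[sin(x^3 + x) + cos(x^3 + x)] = sqrt(2)*(3*x^2 + 1)*cos(x^3 + x + pi/4)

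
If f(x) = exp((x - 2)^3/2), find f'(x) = 3*x^2*exp(x^3/2 - 3*x^2 + 6*x - 4)/2 - 6*x*exp(x^3/2 - 3*x^2 + 6*x - 4) + 6*exp(x^3/2 - 3*x^2 + 6*x - 4)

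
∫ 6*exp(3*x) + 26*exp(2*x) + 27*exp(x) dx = 2*(exp(x) + 2)^3 + (exp(x) + 2)^2 - exp(x) + C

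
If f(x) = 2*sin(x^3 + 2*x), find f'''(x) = -54*x^6*cos(x^3 + 2*x) - 108*x^4*cos(x^3 + 2*x) - 108*x^3*sin(x^3 + 2*x) - 72*x^2*cos(x^3 + 2*x) - 72*x*sin(x^3 + 2*x) - 4*cos(x^3 + 2*x)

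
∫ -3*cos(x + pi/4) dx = -3*sin(x + pi/4) + C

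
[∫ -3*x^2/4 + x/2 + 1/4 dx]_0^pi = -pi^3/4 + pi/4 + pi^2/4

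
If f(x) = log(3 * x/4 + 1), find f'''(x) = 54/(27*x^3 + 108*x^2 + 144*x + 64)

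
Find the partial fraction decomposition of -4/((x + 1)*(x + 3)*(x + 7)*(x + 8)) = 4/(35*(x + 8)) - 1/(6*(x + 7)) + 1/(10*(x + 3)) - 1/(21*(x + 1))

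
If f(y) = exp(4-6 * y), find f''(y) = 36*exp(4 - 6*y)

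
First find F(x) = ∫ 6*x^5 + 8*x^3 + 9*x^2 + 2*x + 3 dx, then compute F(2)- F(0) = 130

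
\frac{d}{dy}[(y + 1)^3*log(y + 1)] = 3*y^2*log(y + 1) + y^2 + 6*y*log(y + 1) + 2*y + 3*log(y + 1) + 1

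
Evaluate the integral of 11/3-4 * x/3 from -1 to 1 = 22/3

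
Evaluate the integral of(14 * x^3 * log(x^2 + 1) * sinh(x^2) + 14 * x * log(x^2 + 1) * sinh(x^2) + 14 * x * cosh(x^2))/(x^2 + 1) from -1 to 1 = 0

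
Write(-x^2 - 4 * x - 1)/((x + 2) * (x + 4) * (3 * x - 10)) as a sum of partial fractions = -229/(352*(3*x - 10)) - 1/(44*(x + 4)) - 3/(32*(x + 2))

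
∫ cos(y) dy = sin(y) + C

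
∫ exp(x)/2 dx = exp(x)/2 + C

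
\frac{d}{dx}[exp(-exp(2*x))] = -2*exp(2*x - exp(2*x))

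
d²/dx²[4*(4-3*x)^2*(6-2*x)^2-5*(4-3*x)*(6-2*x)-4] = 1728*x^2 - 7488*x + 7652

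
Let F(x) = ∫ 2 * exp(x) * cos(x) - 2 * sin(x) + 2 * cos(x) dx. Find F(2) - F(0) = -3 + (2 + exp(2))*(cos(2) + sin(2))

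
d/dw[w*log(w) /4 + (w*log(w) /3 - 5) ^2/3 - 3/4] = 2*w*log(w)^2/27 + 2*w*log(w)/27 - 31*log(w)/36 - 31/36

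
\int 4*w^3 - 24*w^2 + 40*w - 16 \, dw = w^4 - 8*w^3 + 20*w^2 - 16*w + C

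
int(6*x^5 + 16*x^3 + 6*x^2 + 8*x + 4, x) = x^6 + 4*x^4 + 2*x^3 + 4*x^2 + 4*x + C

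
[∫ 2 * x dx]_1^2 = 3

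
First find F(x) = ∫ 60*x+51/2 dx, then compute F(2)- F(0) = 171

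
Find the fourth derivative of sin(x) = sin(x)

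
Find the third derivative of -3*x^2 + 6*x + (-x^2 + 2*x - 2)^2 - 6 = 24*x - 24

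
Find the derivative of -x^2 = -2*x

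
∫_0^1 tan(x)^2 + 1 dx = tan(1)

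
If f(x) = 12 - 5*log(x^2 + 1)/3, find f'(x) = -10*x/(3*x^2 + 3)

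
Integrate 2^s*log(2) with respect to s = 2^s + C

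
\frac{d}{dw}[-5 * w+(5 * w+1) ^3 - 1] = 375*w^2 + 150*w + 10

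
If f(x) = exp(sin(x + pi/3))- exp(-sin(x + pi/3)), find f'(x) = (exp(sqrt(3)*cos(x))*exp(sin(x)) + 1)*exp(-sin(x + pi/3))*cos(x + pi/3)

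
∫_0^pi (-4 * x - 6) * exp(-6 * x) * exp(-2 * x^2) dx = -1 + exp(-2*pi^2 - 6*pi)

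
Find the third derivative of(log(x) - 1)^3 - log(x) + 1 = (6*log(x)^2 - 30*log(x) + 28)/x^3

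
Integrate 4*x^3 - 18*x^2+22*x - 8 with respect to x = x^4 - 6*x^3 + 11*x^2 - 8*x + C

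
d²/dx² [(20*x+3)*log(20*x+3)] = 400/(20*x + 3)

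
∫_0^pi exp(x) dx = -1 + exp(pi)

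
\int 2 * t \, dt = t^2 + C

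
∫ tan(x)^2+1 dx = tan(x) + C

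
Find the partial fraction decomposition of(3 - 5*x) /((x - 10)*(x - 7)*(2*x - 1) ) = 2/(247*(2*x - 1)) + 32/(39*(x - 7)) - 47/(57*(x - 10))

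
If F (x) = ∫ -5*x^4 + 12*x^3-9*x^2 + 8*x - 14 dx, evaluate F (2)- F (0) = -20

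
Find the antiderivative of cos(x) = sin(x) + C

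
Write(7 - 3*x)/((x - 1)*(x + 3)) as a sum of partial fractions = -4/(x + 3) + 1/(x - 1)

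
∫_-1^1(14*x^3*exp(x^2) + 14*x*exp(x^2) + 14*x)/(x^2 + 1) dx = 0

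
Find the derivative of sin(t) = cos(t)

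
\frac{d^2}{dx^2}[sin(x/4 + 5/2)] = -sin(x/4 + 5/2)/16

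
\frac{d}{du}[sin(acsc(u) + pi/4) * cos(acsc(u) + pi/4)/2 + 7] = (sin(acsc(u) + pi/4)^2 - cos(acsc(u) + pi/4)^2)/(2*u^2*sqrt(1 - 1/u^2))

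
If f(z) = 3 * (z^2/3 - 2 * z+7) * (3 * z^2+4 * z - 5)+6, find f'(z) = 12*z^3 - 42*z^2 + 68*z + 114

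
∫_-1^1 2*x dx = 0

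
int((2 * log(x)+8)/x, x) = (log(x) + 4)^2 + C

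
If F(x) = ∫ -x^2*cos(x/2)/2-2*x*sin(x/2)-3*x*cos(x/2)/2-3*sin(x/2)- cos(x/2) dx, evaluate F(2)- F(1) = -12*sin(1) + 6*sin(1/2)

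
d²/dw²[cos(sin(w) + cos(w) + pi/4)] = 2*sin(w)*cos(w)*cos(sqrt(2)*sin(w + pi/4) + pi/4) + sqrt(2)*sin(w + pi/4)*sin(sqrt(2)*sin(w + pi/4) + pi/4) - cos(sqrt(2)*sin(w + pi/4) + pi/4)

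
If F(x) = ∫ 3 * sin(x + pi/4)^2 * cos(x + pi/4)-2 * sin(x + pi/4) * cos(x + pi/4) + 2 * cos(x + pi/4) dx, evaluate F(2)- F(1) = -11*sin(pi/4 + 1)/4 - cos(pi/4 + 6)/4 + cos(pi/4 + 3)/4 - sin(4)/2 + sin(2)/2 + 11*sin(pi/4 + 2)/4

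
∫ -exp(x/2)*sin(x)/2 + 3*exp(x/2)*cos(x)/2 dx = sqrt(2)*exp(x/2)*sin(x + pi/4) + C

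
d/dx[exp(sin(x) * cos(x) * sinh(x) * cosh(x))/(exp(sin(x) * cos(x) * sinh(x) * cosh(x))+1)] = (sin(2*x)*cosh(2*x) + cos(2*x)*sinh(2*x))*exp(sin(2*x)*sinh(2*x)/4)/(2*(exp(sin(2*x)*sinh(2*x)/4) + 1)^2)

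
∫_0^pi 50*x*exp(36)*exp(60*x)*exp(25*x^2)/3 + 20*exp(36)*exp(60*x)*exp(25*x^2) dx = -exp(36)/3 + exp((6 + 5*pi)^2)/3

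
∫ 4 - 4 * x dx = -2*x^2 + 4*x + C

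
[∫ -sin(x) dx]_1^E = cos(E) - cos(1)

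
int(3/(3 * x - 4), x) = log(9*x - 12) + C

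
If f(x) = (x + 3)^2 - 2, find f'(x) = 2*x + 6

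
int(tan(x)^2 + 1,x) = tan(x) + C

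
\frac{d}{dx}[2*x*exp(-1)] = 2*exp(-1)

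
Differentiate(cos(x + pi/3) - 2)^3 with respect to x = -3*sin(x + pi/3)*cos(x + pi/3)^2 - 12*sin(x + pi/3) + 6*cos(2*x + pi/6)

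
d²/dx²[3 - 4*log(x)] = 4/x^2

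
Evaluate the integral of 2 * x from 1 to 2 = 3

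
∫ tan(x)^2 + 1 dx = tan(x) + C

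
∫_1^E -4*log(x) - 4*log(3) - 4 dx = -4*E*log(3*E) + 4*log(3)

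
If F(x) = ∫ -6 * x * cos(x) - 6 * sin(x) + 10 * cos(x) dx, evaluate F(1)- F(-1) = 20*sin(1)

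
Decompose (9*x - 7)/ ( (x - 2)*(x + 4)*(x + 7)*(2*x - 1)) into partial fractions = 4/(81*(2*x - 1)) + 14/(81*(x + 7)) - 43/(162*(x + 4)) + 11/(162*(x - 2))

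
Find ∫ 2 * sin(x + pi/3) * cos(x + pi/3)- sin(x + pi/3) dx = (1 - cos(x + pi/3))*cos(x + pi/3) + C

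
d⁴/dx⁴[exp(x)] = exp(x)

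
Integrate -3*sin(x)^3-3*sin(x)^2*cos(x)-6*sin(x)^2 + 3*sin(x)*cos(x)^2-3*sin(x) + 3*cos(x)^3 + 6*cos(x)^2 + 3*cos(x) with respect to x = (sqrt(2)*sin(x + pi/4) + 1)^3 + C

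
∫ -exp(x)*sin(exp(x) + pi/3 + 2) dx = cos(exp(x) + pi/3 + 2) + C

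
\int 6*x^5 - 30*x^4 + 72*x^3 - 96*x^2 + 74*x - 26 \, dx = x^6 - 6*x^5 + 18*x^4 - 32*x^3 + 37*x^2 - 26*x + C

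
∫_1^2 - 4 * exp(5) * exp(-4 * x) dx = -E + exp(-3)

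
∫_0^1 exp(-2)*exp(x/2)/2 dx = -exp(-2) + exp(-3/2)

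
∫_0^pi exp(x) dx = -1 + exp(pi)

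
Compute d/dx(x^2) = 2*x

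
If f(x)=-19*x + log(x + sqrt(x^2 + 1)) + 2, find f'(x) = (-19*x^2 - 19*x*sqrt(x^2 + 1) + x + sqrt(x^2 + 1) - 19)/(x^2 + x*sqrt(x^2 + 1) + 1)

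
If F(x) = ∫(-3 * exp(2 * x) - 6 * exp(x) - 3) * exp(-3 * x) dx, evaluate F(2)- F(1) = -(exp(-1) + 1)^3 + (exp(-2) + 1)^3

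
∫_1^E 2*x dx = -1 + exp(2)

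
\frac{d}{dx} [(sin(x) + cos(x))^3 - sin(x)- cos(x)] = sqrt(2)*(3*sin(3*x + pi/4) + cos(x + pi/4))/2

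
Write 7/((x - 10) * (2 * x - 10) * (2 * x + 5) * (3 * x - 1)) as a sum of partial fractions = 27/(1972*(3*x - 1)) - 28/(6375*(2*x + 5)) - 1/(300*(x - 5)) + 7/(7250*(x - 10))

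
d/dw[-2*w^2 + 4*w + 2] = 4 - 4*w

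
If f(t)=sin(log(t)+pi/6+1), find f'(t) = cos(log(t) + pi/6 + 1)/t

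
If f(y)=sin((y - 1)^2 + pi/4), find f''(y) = -4*y^2*sin(y^2 - 2*y + pi/4 + 1) + 8*y*sin(y^2 - 2*y + pi/4 + 1) - 4*sin(y^2 - 2*y + pi/4 + 1) + 2*cos(y^2 - 2*y + pi/4 + 1)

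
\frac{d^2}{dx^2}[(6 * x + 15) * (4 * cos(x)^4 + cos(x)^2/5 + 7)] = -96*x*(1 - cos(2*x))^2 - 1212*x*cos(2*x)/5 + 144*x - 240*(1 - cos(2*x))^2 - 252*sin(2*x)/5 - 24*sin(4*x) - 606*cos(2*x) + 360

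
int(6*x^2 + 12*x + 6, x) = 2*x^3 + 6*x^2 + 6*x + C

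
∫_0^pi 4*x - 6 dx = -6*pi + 2*pi^2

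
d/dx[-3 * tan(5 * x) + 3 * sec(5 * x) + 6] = 15*(sin(5*x) - 1)/cos(5*x)^2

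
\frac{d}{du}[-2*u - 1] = -2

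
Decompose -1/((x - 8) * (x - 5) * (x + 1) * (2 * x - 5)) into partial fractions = -8/(385*(2*x - 5)) + 1/(378*(x + 1)) + 1/(90*(x - 5)) - 1/(297*(x - 8))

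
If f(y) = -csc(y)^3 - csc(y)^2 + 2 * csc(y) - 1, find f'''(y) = (2 - 8/sin(y) - 39/sin(y)^2 + 24/sin(y)^3 + 60/sin(y)^4)*cos(y)/sin(y)^2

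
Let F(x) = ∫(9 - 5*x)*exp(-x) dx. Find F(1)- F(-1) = exp(-1) + 9*E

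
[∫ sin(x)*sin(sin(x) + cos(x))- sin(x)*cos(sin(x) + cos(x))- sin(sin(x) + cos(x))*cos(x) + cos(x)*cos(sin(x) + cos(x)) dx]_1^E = sqrt(2)*(-sin(pi/4 + sqrt(2)*sin(pi/4 + 1)) + sin(sqrt(2)*sin(pi/4 + E) + pi/4))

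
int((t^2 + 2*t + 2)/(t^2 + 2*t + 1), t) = t*(t + 2)/(t + 1) + C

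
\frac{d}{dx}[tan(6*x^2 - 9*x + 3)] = 12*x*tan(6*x^2 - 9*x + 3)^2 + 12*x - 9*tan(6*x^2 - 9*x + 3)^2 - 9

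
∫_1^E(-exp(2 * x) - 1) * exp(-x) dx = -exp(E) - exp(-1) + exp(-E) + E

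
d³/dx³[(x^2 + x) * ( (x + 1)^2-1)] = 24*x + 18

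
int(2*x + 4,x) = x^2 + 4*x + C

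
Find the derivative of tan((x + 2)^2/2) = x*tan(x^2/2 + 2*x + 2)^2 + x + 2*tan(x^2/2 + 2*x + 2)^2 + 2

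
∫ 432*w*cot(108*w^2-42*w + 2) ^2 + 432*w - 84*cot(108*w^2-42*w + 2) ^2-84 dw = -2*cot(108*w^2 - 42*w + 2) + C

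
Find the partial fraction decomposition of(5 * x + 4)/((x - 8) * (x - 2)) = -7/(3*(x - 2)) + 22/(3*(x - 8))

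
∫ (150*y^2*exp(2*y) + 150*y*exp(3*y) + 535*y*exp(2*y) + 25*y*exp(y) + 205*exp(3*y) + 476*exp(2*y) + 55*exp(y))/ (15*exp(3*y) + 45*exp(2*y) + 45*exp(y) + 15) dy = ((5*y + 6)^2*exp(2*y)/5 + (5*y + 6)*(exp(y) + 1)*exp(y)/3 + 5*(exp(y) + 1)^2)/(exp(y) + 1)^2 + C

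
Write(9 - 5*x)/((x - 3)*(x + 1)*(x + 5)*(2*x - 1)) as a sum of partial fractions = -52/(165*(2*x - 1)) - 17/(176*(x + 5)) + 7/(24*(x + 1)) - 3/(80*(x - 3))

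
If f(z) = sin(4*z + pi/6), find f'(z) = 4*cos(4*z + pi/6)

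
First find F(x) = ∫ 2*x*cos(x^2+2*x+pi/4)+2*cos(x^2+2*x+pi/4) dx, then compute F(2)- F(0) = -sqrt(2)/2 + sin(pi/4 + 8)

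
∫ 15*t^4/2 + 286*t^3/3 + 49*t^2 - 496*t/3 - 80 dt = 3*t^5/2 + 143*t^4/6 + 49*t^3/3 - 248*t^2/3 - 80*t + C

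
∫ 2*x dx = x^2 + C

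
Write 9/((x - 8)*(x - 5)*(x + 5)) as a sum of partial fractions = 9/(130*(x + 5)) - 3/(10*(x - 5)) + 3/(13*(x - 8))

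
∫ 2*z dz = z^2 + C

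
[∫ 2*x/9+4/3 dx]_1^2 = 5/3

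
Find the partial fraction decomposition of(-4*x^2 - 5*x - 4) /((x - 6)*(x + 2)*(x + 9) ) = -283/(105*(x + 9)) + 5/(28*(x + 2)) - 89/(60*(x - 6))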